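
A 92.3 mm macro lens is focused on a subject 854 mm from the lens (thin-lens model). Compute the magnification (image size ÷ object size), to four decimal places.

0.1212×

Thin lens: 1/f = 1/dₒ + 1/dᵢ → 1/dᵢ = 1/92.3 − 1/854 = 0.0096633 mm⁻¹, so dᵢ ≈ 103.4846 mm.
Magnification m = dᵢ/dₒ = 103.4846/854 ≈ 0.12118.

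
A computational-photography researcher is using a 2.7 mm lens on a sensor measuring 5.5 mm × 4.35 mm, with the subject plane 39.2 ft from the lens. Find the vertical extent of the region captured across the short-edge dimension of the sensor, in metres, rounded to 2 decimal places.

19.25 m

dₒ: 39.2 ft × 304.8 mm/ft = 11948.16 mm.
Similar triangles through the lens centre give W/dₒ = h/dᵢ; with 1/f = 1/dₒ + 1/dᵢ this gives W = h·(dₒ − f)/f.
W = 4.35 mm × (11948.2 − 2.7) / 2.7 = 4.35 × 4424.2443 ≈ 19245.463 mm = 19.2455 m.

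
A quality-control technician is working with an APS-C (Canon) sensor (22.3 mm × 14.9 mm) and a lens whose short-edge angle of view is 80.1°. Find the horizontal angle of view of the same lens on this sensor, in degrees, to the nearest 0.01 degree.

103.04°

From the short-edge AOV: f = 14.9 / (2·tan(40.05°)) = 14.9 / 1.68118 ≈ 8.8628 mm.
Horizontal AOV = 2·arctan(22.3 / (2 × 8.8628)) = 2·arctan(1.25806) ≈ 103.0394°.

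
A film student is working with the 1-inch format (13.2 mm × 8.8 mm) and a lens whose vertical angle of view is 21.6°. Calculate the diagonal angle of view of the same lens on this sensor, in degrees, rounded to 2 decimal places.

37.96°

From the vertical AOV: f = 8.8 / (2·tan(10.8°)) = 8.8 / 0.38152 ≈ 23.0656 mm.
Sensor diagonal = √(13.2² + 8.8²) = √251.6800 ≈ 15.8644 mm.
Diagonal AOV = 2·arctan(15.8644 / (2 × 23.0656)) = 2·arctan(0.34390) ≈ 37.9560°.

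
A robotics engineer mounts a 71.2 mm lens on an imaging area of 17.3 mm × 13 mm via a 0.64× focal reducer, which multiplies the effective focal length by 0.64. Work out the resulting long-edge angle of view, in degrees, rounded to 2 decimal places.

21.50°

Effective focal length f = 71.2 × 0.64 = 45.568 mm.
α = 2·arctan(17.3 / (2 × 45.568)) = 2·arctan(0.18983) ≈ 21.4967°.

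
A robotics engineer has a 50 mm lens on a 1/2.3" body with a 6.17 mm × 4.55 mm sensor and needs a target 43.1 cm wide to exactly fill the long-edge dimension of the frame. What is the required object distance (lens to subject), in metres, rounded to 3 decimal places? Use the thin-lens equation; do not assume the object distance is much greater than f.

W: 43.1 cm = 431 mm.
Magnification m = w/W = dᵢ/dₒ; combined with 1/f = 1/dₒ + 1/dᵢ this gives dₒ = f·(1 + W/w).
dₒ = 50 mm × (1 + 431/6.17) = 50 × 70.8541 ≈ 3542.707 mm = 3.54271 m.

3.543 m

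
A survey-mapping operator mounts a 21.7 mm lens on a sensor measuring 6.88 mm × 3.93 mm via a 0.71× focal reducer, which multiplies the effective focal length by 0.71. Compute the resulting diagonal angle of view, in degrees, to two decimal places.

28.84°

Effective focal length f = 21.7 × 0.71 = 15.407 mm.
Sensor diagonal = √(6.88² + 3.93²) = √62.7793 ≈ 7.9233 mm.
α = 2·arctan(7.923 / (2 × 15.407)) = 2·arctan(0.25713) ≈ 28.8406°.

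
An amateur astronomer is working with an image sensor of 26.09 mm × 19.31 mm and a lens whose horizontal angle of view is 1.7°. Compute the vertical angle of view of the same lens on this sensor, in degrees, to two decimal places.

From the horizontal AOV: f = 26.09 / (2·tan(0.85°)) = 26.09 / 0.02967 ≈ 879.2572 mm.
Vertical AOV = 2·arctan(19.31 / (2 × 879.2572)) = 2·arctan(0.01098) ≈ 1.2583°.

1.26°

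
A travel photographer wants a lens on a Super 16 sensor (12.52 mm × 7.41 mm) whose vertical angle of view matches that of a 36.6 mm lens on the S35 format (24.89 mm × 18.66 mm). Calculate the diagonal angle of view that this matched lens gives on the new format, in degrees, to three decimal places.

53.176°

Equal vertical AOV ⇒ f₂ = f₁ · 7.41/18.66 = 36.6 × 0.39711 ≈ 14.5341 mm.
Sensor diagonal = √(12.52² + 7.41²) = √211.6585 ≈ 14.5485 mm.
Diagonal AOV on the new format = 2·arctan(14.5485 / (2 × 14.5341)) = 2·arctan(0.50050) ≈ 53.1755°.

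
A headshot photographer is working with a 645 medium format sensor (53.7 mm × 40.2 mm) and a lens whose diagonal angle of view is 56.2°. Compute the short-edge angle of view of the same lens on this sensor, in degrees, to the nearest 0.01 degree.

35.49°

Sensor diagonal = √(53.7² + 40.2²) = √4499.7300 ≈ 67.0800 mm.
From the diagonal AOV: f = 67.0800 / (2·tan(28.1°)) = 67.0800 / 1.06790 ≈ 62.8149 mm.
Short-edge AOV = 2·arctan(40.2 / (2 × 62.8149)) = 2·arctan(0.31999) ≈ 35.4881°.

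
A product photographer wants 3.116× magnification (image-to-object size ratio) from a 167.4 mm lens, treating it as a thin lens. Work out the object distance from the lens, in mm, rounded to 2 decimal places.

221.12 mm

With m = dᵢ/dₒ and 1/f = 1/dₒ + 1/dᵢ, substituting dᵢ = m·dₒ gives 1/f = (1 + 1/m)/dₒ, hence dₒ = f·(1 + 1/m).
dₒ = 167.4 × (1 + 1/3.116) = 167.4 × 1.32092 ≈ 221.123 mm.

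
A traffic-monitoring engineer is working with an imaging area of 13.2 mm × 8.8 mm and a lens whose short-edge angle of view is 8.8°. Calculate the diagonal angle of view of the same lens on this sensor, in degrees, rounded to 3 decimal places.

From the short-edge AOV: f = 8.8 / (2·tan(4.4°)) = 8.8 / 0.15389 ≈ 57.1831 mm.
Sensor diagonal = √(13.2² + 8.8²) = √251.6800 ≈ 15.8644 mm.
Diagonal AOV = 2·arctan(15.8644 / (2 × 57.1831)) = 2·arctan(0.13872) ≈ 15.7949°.

15.795°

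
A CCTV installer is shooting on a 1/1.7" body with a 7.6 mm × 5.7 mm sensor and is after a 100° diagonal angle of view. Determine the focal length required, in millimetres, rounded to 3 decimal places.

Sensor diagonal = √(7.6² + 5.7²) = √90.2500 ≈ 9.5000 mm.
From α = 2·arctan(d/2f) we get f = d / (2·tan(α/2)).
With d = 9.5000 mm and α/2 = 50°, tan(α/2) ≈ 1.19175, so f ≈ 9.5000 / 2.38351 ≈ 3.9857 mm.

3.986 mm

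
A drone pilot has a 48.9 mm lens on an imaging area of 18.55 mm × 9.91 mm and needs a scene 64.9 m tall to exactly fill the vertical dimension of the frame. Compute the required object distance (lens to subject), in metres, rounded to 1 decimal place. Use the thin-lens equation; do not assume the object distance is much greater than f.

W: 64.9 m = 64900 mm.
Magnification m = h/W = dᵢ/dₒ; combined with 1/f = 1/dₒ + 1/dᵢ this gives dₒ = f·(1 + W/h).
dₒ = 48.9 mm × (1 + 64900/9.91) = 48.9 × 6549.9405 ≈ 320292.089 mm = 320.292 m.

320.3 m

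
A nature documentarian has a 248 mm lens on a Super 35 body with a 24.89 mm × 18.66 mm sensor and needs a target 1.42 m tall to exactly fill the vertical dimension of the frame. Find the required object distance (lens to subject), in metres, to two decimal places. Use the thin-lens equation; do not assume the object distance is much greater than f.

19.12 m

W: 1.42 m = 1420 mm.
Magnification m = h/W = dᵢ/dₒ; combined with 1/f = 1/dₒ + 1/dᵢ this gives dₒ = f·(1 + W/h).
dₒ = 248 mm × (1 + 1420/18.66) = 248 × 77.0986 ≈ 19120.454 mm = 19.1205 m.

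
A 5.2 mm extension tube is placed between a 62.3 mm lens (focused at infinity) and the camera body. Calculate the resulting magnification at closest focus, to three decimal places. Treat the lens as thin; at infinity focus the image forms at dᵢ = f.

The tube moves the image plane from f to f + e, so dᵢ = 62.3 + 5.2 = 67.5 mm. Focus is achieved when 1/f = 1/dₒ + 1/dᵢ, giving dₒ = 1/(1/f − 1/(f+e)).
Magnification m = dᵢ/dₒ = (f+e)·(1/f − 1/(f+e)) = e/f = 5.2/62.3 ≈ 0.0835.

0.083×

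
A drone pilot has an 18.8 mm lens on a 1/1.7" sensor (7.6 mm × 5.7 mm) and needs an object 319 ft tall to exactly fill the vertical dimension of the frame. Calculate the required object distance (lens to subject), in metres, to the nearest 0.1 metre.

W: 319 ft × 304.8 mm/ft = 97231.20 mm.
Magnification m = h/W = dᵢ/dₒ; combined with 1/f = 1/dₒ + 1/dᵢ this gives dₒ = f·(1 + W/h).
dₒ = 18.8 mm × (1 + 97231.2/5.7) = 18.8 × 17059.1047 ≈ 320711.169 mm = 320.711 m.

320.7 m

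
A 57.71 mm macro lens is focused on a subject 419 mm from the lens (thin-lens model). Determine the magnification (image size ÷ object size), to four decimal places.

Thin lens: 1/f = 1/dₒ + 1/dᵢ → 1/dᵢ = 1/57.71 − 1/419 = 0.0149414 mm⁻¹, so dᵢ ≈ 66.9282 mm.
Magnification m = dᵢ/dₒ = 66.9282/419 ≈ 0.15973.

0.1597×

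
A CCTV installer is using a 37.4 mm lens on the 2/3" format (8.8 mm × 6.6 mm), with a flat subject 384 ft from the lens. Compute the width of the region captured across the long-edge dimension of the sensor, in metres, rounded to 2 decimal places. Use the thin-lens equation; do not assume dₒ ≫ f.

dₒ: 384 ft × 304.8 mm/ft = 117043.20 mm.
Similar triangles through the lens centre give W/dₒ = w/dᵢ; with 1/f = 1/dₒ + 1/dᵢ this gives W = w·(dₒ − f)/f.
W = 8.8 mm × (117043 − 37.4) / 37.4 = 8.8 × 3128.4972 ≈ 27530.776 mm = 27.5308 m.

27.53 m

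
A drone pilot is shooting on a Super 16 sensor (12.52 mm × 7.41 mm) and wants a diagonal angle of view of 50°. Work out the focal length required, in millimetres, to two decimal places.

15.60 mm

Sensor diagonal = √(12.52² + 7.41²) = √211.6585 ≈ 14.5485 mm.
From α = 2·arctan(d/2f) we get f = d / (2·tan(α/2)).
With d = 14.5485 mm and α/2 = 25°, tan(α/2) ≈ 0.46631, so f ≈ 14.5485 / 0.93262 ≈ 15.5997 mm.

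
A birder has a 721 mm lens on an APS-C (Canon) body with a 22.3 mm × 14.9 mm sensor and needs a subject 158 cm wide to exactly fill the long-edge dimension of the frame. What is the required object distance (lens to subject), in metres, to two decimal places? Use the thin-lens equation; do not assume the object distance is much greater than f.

W: 158 cm = 1580 mm.
Magnification m = w/W = dᵢ/dₒ; combined with 1/f = 1/dₒ + 1/dᵢ this gives dₒ = f·(1 + W/w).
dₒ = 721 mm × (1 + 1580/22.3) = 721 × 71.8520 ≈ 51805.305 mm = 51.8053 m.

51.81 m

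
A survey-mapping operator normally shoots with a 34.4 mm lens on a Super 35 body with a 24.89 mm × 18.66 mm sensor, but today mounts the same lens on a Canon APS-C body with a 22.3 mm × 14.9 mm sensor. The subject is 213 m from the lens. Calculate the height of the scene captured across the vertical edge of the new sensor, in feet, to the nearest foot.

303 ft

The focal length stays 34.4 mm; the relevant sensor dimension is now h = 14.9 mm. Object distance dₒ = 213 m = 213000 mm.
Thin-lens field height W = h·(dₒ − f)/f = 14.9 × (213000 − 34.4)/34.4 ≈ 92243.821 mm = 92243.821/304.8 ft = 302.637 ft.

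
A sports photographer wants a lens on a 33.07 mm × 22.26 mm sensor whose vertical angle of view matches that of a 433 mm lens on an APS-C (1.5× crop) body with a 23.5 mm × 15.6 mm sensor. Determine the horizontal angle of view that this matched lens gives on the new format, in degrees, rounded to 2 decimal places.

Equal vertical AOV ⇒ f₂ = f₁ · 22.26/15.6 = 433 × 1.42692 ≈ 617.8577 mm.
Horizontal AOV on the new format = 2·arctan(33.07 / (2 × 617.8577)) = 2·arctan(0.02676) ≈ 3.0659°.

3.07°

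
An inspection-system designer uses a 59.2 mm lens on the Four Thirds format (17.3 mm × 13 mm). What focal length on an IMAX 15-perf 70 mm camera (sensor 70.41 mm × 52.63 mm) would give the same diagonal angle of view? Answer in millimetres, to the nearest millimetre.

Sensor diagonal = √(17.3² + 13²) = √468.2900 ≈ 21.6400 mm.
Sensor diagonal = √(70.41² + 52.63²) = √7727.4850 ≈ 87.9061 mm.
Equal angle of view means equal diagonal/f ratio, so f₂ = f₁ · (diagonal₂/diagonal₁) = 59.2 × 87.9061/21.6400.
f₂ = 59.2 × 4.06220 ≈ 240.482 mm.

240 mm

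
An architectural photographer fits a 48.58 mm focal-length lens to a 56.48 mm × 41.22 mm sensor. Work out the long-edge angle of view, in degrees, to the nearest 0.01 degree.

Angle of view α = 2·arctan(w/2f) with w = 56.48 mm and f = 48.58 mm.
w/2f = 0.58131; arctan(0.58131) ≈ 30.1698°, so α ≈ 60.3397°.

60.34°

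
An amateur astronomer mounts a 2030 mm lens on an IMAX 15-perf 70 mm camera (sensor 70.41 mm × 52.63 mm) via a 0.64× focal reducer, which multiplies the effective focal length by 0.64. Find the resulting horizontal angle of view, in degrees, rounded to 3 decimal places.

Effective focal length f = 2030 × 0.64 = 1299.2 mm.
α = 2·arctan(70.41 / (2 × 1299.2)) = 2·arctan(0.02710) ≈ 3.1044°.

3.104°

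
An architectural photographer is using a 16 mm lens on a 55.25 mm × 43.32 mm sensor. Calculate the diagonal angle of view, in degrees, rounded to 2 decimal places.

130.99°

Sensor diagonal = √(55.25² + 43.32²) = √4929.1849 ≈ 70.2082 mm.
Angle of view α = 2·arctan(d/2f) with d = 70.2082 mm and f = 16 mm.
d/2f = 2.19400; arctan(2.19400) ≈ 65.4971°, so α ≈ 130.9942°.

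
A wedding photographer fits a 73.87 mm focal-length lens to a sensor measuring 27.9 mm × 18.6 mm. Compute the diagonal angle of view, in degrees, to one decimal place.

Sensor diagonal = √(27.9² + 18.6²) = √1124.3700 ≈ 33.5316 mm.
Angle of view α = 2·arctan(d/2f) with d = 33.5316 mm and f = 73.87 mm.
d/2f = 0.22696; arctan(0.22696) ≈ 12.7874°, so α ≈ 25.5749°.

25.6°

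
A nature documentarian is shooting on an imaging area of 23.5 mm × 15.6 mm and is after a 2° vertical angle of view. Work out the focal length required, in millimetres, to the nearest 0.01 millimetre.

From α = 2·arctan(h/2f) we get f = h / (2·tan(α/2)).
With h = 15.6 mm and α/2 = 1°, tan(α/2) ≈ 0.01746, so f ≈ 15.6 / 0.03491 ≈ 446.8617 mm.

446.86 mm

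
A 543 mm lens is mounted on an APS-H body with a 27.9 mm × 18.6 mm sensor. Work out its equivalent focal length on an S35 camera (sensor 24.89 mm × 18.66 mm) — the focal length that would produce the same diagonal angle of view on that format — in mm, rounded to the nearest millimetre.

Sensor diagonal = √(27.9² + 18.6²) = √1124.3700 ≈ 33.5316 mm.
Sensor diagonal = √(24.89² + 18.66²) = √967.7077 ≈ 31.1080 mm.
Equal angle of view means equal diagonal/f ratio, so f₂ = f₁ · (diagonal₂/diagonal₁) = 543 × 31.1080/33.5316.
f₂ = 543 × 0.92772 ≈ 503.753 mm.

504 mm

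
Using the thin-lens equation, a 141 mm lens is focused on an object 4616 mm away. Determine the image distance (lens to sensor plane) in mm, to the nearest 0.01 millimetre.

1/dᵢ = 1/f − 1/dₒ = 1/141 − 1/4616 = 0.0068756 mm⁻¹.
dᵢ = 1/0.0068756 ≈ 145.4427 mm.

145.44 mm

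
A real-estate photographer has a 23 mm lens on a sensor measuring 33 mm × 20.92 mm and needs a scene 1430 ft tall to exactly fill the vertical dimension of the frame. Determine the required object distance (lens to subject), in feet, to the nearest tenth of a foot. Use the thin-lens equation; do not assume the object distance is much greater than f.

1572.3 ft

W: 1430 ft × 304.8 mm/ft = 435863.99 mm.
Magnification m = h/W = dᵢ/dₒ; combined with 1/f = 1/dₒ + 1/dᵢ this gives dₒ = f·(1 + W/h).
dₒ = 23 mm × (1 + 435864/20.92) = 23 × 20835.7986 ≈ 479223.367 mm = 479223.367/304.8 ft = 1572.26 ft.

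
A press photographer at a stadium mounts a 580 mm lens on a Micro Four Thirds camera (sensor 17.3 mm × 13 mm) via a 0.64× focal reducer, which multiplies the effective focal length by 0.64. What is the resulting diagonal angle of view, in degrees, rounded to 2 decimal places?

Effective focal length f = 580 × 0.64 = 371.2 mm.
Sensor diagonal = √(17.3² + 13²) = √468.2900 ≈ 21.6400 mm.
α = 2·arctan(21.640 / (2 × 371.2)) = 2·arctan(0.02915) ≈ 3.3393°.

3.34°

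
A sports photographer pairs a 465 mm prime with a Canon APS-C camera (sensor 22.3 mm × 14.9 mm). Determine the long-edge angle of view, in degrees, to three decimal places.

2.747°

Angle of view α = 2·arctan(w/2f) with w = 22.3 mm and f = 465 mm.
w/2f = 0.02398; arctan(0.02398) ≈ 1.3736°, so α ≈ 2.7472°.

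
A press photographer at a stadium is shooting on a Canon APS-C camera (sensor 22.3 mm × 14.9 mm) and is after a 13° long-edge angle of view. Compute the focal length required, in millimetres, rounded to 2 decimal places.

From α = 2·arctan(w/2f) we get f = w / (2·tan(α/2)).
With w = 22.3 mm and α/2 = 6.5°, tan(α/2) ≈ 0.11394, so f ≈ 22.3 / 0.22787 ≈ 97.8623 mm.

97.86 mm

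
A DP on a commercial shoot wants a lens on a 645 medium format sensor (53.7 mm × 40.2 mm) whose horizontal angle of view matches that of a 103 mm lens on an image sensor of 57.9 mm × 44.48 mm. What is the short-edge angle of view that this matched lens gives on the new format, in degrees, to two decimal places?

23.76°

Equal horizontal AOV ⇒ f₂ = f₁ · 53.7/57.9 = 103 × 0.92746 ≈ 95.5285 mm.
Short-edge AOV on the new format = 2·arctan(40.2 / (2 × 95.5285)) = 2·arctan(0.21041) ≈ 23.7644°.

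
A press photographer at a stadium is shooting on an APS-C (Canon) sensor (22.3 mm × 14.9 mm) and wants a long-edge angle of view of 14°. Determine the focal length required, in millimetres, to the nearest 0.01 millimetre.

From α = 2·arctan(w/2f) we get f = w / (2·tan(α/2)).
With w = 22.3 mm and α/2 = 7°, tan(α/2) ≈ 0.12278, so f ≈ 22.3 / 0.24557 ≈ 90.8095 mm.

90.81 mm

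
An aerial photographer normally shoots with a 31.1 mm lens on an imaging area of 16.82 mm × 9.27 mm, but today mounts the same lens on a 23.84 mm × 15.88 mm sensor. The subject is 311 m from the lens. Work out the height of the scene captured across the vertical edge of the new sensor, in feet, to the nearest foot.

521 ft

The focal length stays 31.1 mm; the relevant sensor dimension is now h = 15.88 mm. Object distance dₒ = 311 m = 311000 mm.
Thin-lens field height W = h·(dₒ − f)/f = 15.88 × (311000 − 31.1)/31.1 ≈ 158784.120 mm = 158784.120/304.8 ft = 520.945 ft.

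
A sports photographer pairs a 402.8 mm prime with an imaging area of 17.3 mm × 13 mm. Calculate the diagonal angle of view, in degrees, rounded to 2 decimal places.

3.08°

Sensor diagonal = √(17.3² + 13²) = √468.2900 ≈ 21.6400 mm.
Angle of view α = 2·arctan(d/2f) with d = 21.6400 mm and f = 402.8 mm.
d/2f = 0.02686; arctan(0.02686) ≈ 1.5387°, so α ≈ 3.0774°.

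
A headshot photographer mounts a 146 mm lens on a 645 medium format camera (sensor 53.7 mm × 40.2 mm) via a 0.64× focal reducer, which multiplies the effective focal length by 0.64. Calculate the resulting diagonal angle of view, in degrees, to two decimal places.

39.49°

Effective focal length f = 146 × 0.64 = 93.44 mm.
Sensor diagonal = √(53.7² + 40.2²) = √4499.7300 ≈ 67.0800 mm.
α = 2·arctan(67.080 / (2 × 93.44)) = 2·arctan(0.35895) ≈ 39.4909°.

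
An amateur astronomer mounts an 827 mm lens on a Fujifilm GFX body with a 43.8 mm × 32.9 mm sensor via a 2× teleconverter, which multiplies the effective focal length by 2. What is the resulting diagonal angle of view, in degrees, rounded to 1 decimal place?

Effective focal length f = 827 × 2 = 1654 mm.
Sensor diagonal = √(43.8² + 32.9²) = √3000.8500 ≈ 54.7800 mm.
α = 2·arctan(54.780 / (2 × 1654)) = 2·arctan(0.01656) ≈ 1.8974°.

1.9°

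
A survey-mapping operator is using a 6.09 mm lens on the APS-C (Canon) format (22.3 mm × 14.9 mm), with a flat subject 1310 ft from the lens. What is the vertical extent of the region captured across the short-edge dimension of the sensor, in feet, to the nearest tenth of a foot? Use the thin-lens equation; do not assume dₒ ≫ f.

dₒ: 1310 ft × 304.8 mm/ft = 399287.99 mm.
Similar triangles through the lens centre give W/dₒ = h/dᵢ; with 1/f = 1/dₒ + 1/dᵢ this gives W = h·(dₒ − f)/f.
W = 14.9 mm × (399288 − 6.09) / 6.09 = 14.9 × 65563.5299 ≈ 976896.596 mm = 976896.596/304.8 ft = 3205.04 ft.

3205.0 ft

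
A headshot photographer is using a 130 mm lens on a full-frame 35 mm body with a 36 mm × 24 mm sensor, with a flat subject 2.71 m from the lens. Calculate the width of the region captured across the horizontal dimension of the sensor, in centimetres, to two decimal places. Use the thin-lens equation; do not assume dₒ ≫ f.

71.45 cm

dₒ: 2.71 m = 2710 mm.
Similar triangles through the lens centre give W/dₒ = w/dᵢ; with 1/f = 1/dₒ + 1/dᵢ this gives W = w·(dₒ − f)/f.
W = 36 mm × (2710 − 130) / 130 = 36 × 19.8462 ≈ 714.462 mm = 71.4462 cm.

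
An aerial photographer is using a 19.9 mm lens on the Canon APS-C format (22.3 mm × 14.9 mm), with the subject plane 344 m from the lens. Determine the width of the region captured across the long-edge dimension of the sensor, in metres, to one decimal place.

385.5 m

dₒ: 344 m = 344000 mm.
Similar triangles through the lens centre give W/dₒ = w/dᵢ; with 1/f = 1/dₒ + 1/dᵢ this gives W = w·(dₒ − f)/f.
W = 22.3 mm × (344000 − 19.9) / 19.9 = 22.3 × 17285.4322 ≈ 385465.137 mm = 385.465 m.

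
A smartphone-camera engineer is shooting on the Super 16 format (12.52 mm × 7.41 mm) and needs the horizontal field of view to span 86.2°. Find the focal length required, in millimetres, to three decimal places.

6.690 mm

From α = 2·arctan(w/2f) we get f = w / (2·tan(α/2)).
With w = 12.52 mm and α/2 = 43.1°, tan(α/2) ≈ 0.93578, so f ≈ 12.52 / 1.87157 ≈ 6.6896 mm.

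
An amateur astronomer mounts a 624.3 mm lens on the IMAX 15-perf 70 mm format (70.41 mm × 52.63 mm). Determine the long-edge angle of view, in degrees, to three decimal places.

6.455°

Angle of view α = 2·arctan(w/2f) with w = 70.41 mm and f = 624.3 mm.
w/2f = 0.05639; arctan(0.05639) ≈ 3.2276°, so α ≈ 6.4551°.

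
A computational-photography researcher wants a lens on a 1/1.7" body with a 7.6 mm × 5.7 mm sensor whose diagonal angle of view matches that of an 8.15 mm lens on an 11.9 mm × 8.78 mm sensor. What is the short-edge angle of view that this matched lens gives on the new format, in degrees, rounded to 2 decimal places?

Sensor diagonal = √(11.9² + 8.78²) = √218.6984 ≈ 14.7885 mm.
Sensor diagonal = √(7.6² + 5.7²) = √90.2500 ≈ 9.5000 mm.
Equal diagonal AOV ⇒ f₂ = f₁ · 9.5000/14.7885 = 8.15 × 0.64239 ≈ 5.2355 mm.
Short-edge AOV on the new format = 2·arctan(5.7 / (2 × 5.2355)) = 2·arctan(0.54436) ≈ 57.1242°.

57.12°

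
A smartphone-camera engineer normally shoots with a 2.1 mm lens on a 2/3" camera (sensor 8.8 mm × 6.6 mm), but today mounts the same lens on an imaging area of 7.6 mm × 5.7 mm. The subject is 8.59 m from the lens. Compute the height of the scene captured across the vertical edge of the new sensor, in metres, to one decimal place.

23.3 m

The focal length stays 2.1 mm; the relevant sensor dimension is now h = 5.7 mm. Object distance dₒ = 8.59 m = 8590 mm.
Thin-lens field height W = h·(dₒ − f)/f = 5.7 × (8590 − 2.1)/2.1 ≈ 23310.014 mm = 23.31 m.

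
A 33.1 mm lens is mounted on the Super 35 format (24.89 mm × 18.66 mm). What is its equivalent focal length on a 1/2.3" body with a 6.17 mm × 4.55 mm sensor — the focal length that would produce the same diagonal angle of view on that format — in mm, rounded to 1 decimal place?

Sensor diagonal = √(24.89² + 18.66²) = √967.7077 ≈ 31.1080 mm.
Sensor diagonal = √(6.17² + 4.55²) = √58.7714 ≈ 7.6663 mm.
Equal angle of view means equal diagonal/f ratio, so f₂ = f₁ · (diagonal₂/diagonal₁) = 33.1 × 7.6663/31.1080.
f₂ = 33.1 × 0.24644 ≈ 8.157 mm.

8.2 mm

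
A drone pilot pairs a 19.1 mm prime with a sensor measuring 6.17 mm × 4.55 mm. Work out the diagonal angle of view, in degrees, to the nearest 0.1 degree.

Sensor diagonal = √(6.17² + 4.55²) = √58.7714 ≈ 7.6663 mm.
Angle of view α = 2·arctan(d/2f) with d = 7.6663 mm and f = 19.1 mm.
d/2f = 0.20069; arctan(0.20069) ≈ 11.3478°, so α ≈ 22.6956°.

22.7°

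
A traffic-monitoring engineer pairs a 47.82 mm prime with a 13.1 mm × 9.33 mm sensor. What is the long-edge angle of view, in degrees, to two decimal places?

Angle of view α = 2·arctan(w/2f) with w = 13.1 mm and f = 47.82 mm.
w/2f = 0.13697; arctan(0.13697) ≈ 7.7994°, so α ≈ 15.5988°.

15.60°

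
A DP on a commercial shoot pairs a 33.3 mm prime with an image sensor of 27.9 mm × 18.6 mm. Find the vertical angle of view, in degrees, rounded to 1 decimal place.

Angle of view α = 2·arctan(h/2f) with h = 18.6 mm and f = 33.3 mm.
h/2f = 0.27928; arctan(0.27928) ≈ 15.6039°, so α ≈ 31.2079°.

31.2°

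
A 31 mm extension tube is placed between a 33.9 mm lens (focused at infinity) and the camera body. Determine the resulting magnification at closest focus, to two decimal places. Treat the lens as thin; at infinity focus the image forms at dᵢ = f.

The tube moves the image plane from f to f + e, so dᵢ = 33.9 + 31 = 64.9 mm. Focus is achieved when 1/f = 1/dₒ + 1/dᵢ, giving dₒ = 1/(1/f − 1/(f+e)).
Magnification m = dᵢ/dₒ = (f+e)·(1/f − 1/(f+e)) = e/f = 31/33.9 ≈ 0.9145.

0.91×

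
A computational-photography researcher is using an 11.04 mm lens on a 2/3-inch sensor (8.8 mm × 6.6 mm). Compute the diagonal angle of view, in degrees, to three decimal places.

52.964°

Sensor diagonal = √(8.8² + 6.6²) = √121.0000 ≈ 11.0000 mm.
Angle of view α = 2·arctan(d/2f) with d = 11.0000 mm and f = 11.04 mm.
d/2f = 0.49819; arctan(0.49819) ≈ 26.4820°, so α ≈ 52.9639°.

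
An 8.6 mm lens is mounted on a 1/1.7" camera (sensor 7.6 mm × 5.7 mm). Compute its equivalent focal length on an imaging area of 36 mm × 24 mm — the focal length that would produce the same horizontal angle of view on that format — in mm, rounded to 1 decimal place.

Equal angle of view means equal width/f ratio, so f₂ = f₁ · (width₂/width₁) = 8.6 × 36/7.6.
f₂ = 8.6 × 4.73684 ≈ 40.737 mm.

40.7 mm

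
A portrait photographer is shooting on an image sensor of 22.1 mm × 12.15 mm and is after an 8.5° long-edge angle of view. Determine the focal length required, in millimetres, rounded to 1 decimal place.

From α = 2·arctan(w/2f) we get f = w / (2·tan(α/2)).
With w = 22.1 mm and α/2 = 4.25°, tan(α/2) ≈ 0.07431, so f ≈ 22.1 / 0.14863 ≈ 148.6957 mm.

148.7 mm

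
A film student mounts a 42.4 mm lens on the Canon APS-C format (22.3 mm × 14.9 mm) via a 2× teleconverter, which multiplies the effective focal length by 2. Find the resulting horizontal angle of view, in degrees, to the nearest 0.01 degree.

14.98°

Effective focal length f = 42.4 × 2 = 84.8 mm.
α = 2·arctan(22.3 / (2 × 84.8)) = 2·arctan(0.13149) ≈ 14.9812°.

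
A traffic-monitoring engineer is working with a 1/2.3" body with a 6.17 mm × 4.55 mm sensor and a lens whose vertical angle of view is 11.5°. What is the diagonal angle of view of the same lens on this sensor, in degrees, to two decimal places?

From the vertical AOV: f = 4.55 / (2·tan(5.75°)) = 4.55 / 0.20139 ≈ 22.5930 mm.
Sensor diagonal = √(6.17² + 4.55²) = √58.7714 ≈ 7.6663 mm.
Diagonal AOV = 2·arctan(7.6663 / (2 × 22.5930)) = 2·arctan(0.16966) ≈ 19.2582°.

19.26°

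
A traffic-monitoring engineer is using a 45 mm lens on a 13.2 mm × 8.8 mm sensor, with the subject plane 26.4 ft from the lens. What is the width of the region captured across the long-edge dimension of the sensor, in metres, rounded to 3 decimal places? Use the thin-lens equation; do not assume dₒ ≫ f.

2.347 m

dₒ: 26.4 ft × 304.8 mm/ft = 8046.72 mm.
Similar triangles through the lens centre give W/dₒ = w/dᵢ; with 1/f = 1/dₒ + 1/dᵢ this gives W = w·(dₒ − f)/f.
W = 13.2 mm × (8046.72 − 45) / 45 = 13.2 × 177.8160 ≈ 2347.171 mm = 2.34717 m.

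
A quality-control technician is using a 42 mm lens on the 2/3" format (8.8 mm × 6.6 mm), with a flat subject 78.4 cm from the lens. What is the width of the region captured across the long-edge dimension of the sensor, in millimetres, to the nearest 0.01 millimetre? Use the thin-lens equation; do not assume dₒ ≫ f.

dₒ: 78.4 cm = 784 mm.
Similar triangles through the lens centre give W/dₒ = w/dᵢ; with 1/f = 1/dₒ + 1/dᵢ this gives W = w·(dₒ − f)/f.
W = 8.8 mm × (784 − 42) / 42 = 8.8 × 17.6667 ≈ 155.467 mm.

155.47 mm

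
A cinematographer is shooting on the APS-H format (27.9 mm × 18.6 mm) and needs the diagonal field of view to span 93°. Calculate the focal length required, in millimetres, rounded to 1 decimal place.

Sensor diagonal = √(27.9² + 18.6²) = √1124.3700 ≈ 33.5316 mm.
From α = 2·arctan(d/2f) we get f = d / (2·tan(α/2)).
With d = 33.5316 mm and α/2 = 46.5°, tan(α/2) ≈ 1.05378, so f ≈ 33.5316 / 2.10756 ≈ 15.9102 mm.

15.9 mm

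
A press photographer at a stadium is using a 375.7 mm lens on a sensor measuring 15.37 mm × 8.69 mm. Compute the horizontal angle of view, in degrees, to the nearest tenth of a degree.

2.3°

Angle of view α = 2·arctan(w/2f) with w = 15.37 mm and f = 375.7 mm.
w/2f = 0.02046; arctan(0.02046) ≈ 1.1718°, so α ≈ 2.3437°.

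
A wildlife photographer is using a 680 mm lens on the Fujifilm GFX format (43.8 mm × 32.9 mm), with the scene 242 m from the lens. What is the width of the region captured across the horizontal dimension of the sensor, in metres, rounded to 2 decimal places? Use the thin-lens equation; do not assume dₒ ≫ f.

15.54 m

dₒ: 242 m = 242000 mm.
Similar triangles through the lens centre give W/dₒ = w/dᵢ; with 1/f = 1/dₒ + 1/dᵢ this gives W = w·(dₒ − f)/f.
W = 43.8 mm × (242000 − 680) / 680 = 43.8 × 354.8824 ≈ 15543.847 mm = 15.5438 m.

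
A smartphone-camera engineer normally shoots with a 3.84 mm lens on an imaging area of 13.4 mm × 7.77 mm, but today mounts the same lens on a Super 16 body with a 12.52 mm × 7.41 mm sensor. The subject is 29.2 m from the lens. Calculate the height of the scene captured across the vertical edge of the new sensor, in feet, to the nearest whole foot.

185 ft

The focal length stays 3.84 mm; the relevant sensor dimension is now h = 7.41 mm. Object distance dₒ = 29.2 m = 29200 mm.
Thin-lens field height W = h·(dₒ − f)/f = 7.41 × (29200 − 3.84)/3.84 ≈ 56339.465 mm = 56339.465/304.8 ft = 184.841 ft.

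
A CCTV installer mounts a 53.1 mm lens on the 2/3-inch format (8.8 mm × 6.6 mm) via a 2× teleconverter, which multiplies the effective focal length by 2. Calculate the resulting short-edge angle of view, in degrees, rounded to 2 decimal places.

3.56°

Effective focal length f = 53.1 × 2 = 106.2 mm.
α = 2·arctan(6.6 / (2 × 106.2)) = 2·arctan(0.03107) ≈ 3.5596°.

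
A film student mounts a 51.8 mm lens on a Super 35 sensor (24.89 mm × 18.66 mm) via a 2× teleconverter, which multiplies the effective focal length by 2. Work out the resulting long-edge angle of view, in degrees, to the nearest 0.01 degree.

Effective focal length f = 51.8 × 2 = 103.6 mm.
α = 2·arctan(24.89 / (2 × 103.6)) = 2·arctan(0.12013) ≈ 13.6997°.

13.70°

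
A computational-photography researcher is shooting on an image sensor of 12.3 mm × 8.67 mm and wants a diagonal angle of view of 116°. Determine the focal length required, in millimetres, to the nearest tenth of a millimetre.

Sensor diagonal = √(12.3² + 8.67²) = √226.4589 ≈ 15.0486 mm.
From α = 2·arctan(d/2f) we get f = d / (2·tan(α/2)).
With d = 15.0486 mm and α/2 = 58°, tan(α/2) ≈ 1.60033, so f ≈ 15.0486 / 3.20067 ≈ 4.7017 mm.

4.7 mm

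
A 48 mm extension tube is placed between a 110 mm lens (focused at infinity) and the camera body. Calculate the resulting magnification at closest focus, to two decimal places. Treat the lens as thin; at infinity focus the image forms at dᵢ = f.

0.44×

The tube moves the image plane from f to f + e, so dᵢ = 110 + 48 = 158 mm. Focus is achieved when 1/f = 1/dₒ + 1/dᵢ, giving dₒ = 1/(1/f − 1/(f+e)).
Magnification m = dᵢ/dₒ = (f+e)·(1/f − 1/(f+e)) = e/f = 48/110 ≈ 0.4364.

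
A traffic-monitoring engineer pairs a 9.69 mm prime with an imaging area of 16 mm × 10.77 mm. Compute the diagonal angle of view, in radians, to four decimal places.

Sensor diagonal = √(16² + 10.77²) = √371.9929 ≈ 19.2871 mm.
Angle of view α = 2·arctan(d/2f) with d = 19.2871 mm and f = 9.69 mm.
d/2f = 0.99521; arctan(0.99521) ≈ 0.7830 rad, so α ≈ 1.5660 rad.

1.5660 rad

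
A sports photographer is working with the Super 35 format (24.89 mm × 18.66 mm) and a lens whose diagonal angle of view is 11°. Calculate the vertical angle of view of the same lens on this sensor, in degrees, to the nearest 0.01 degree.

Sensor diagonal = √(24.89² + 18.66²) = √967.7077 ≈ 31.1080 mm.
From the diagonal AOV: f = 31.1080 / (2·tan(5.5°)) = 31.1080 / 0.19258 ≈ 161.5345 mm.
Vertical AOV = 2·arctan(18.66 / (2 × 161.5345)) = 2·arctan(0.05776) ≈ 6.6113°.

6.61°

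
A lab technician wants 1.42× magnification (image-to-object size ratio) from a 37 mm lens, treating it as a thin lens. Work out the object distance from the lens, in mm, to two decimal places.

With m = dᵢ/dₒ and 1/f = 1/dₒ + 1/dᵢ, substituting dᵢ = m·dₒ gives 1/f = (1 + 1/m)/dₒ, hence dₒ = f·(1 + 1/m).
dₒ = 37 × (1 + 1/1.42) = 37 × 1.70423 ≈ 63.056 mm.

63.06 mm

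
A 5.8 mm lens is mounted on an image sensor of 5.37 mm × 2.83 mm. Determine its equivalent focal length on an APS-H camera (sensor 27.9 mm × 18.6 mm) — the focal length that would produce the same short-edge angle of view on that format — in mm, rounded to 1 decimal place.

Equal angle of view means equal height/f ratio, so f₂ = f₁ · (height₂/height₁) = 5.8 × 18.6/2.83.
f₂ = 5.8 × 6.57244 ≈ 38.120 mm.

38.1 mm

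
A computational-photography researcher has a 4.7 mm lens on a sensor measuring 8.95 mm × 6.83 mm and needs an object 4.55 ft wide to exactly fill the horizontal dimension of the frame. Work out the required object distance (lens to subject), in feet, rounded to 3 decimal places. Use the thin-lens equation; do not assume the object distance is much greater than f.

W: 4.55 ft × 304.8 mm/ft = 1386.84 mm.
Magnification m = w/W = dᵢ/dₒ; combined with 1/f = 1/dₒ + 1/dᵢ this gives dₒ = f·(1 + W/w).
dₒ = 4.7 mm × (1 + 1386.84/8.95) = 4.7 × 155.9542 ≈ 732.985 mm = 732.985/304.8 ft = 2.40481 ft.

2.405 ft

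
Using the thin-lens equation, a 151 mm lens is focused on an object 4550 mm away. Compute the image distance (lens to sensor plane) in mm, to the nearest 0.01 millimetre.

1/dᵢ = 1/f − 1/dₒ = 1/151 − 1/4550 = 0.0064027 mm⁻¹.
dᵢ = 1/0.0064027 ≈ 156.1832 mm.

156.18 mm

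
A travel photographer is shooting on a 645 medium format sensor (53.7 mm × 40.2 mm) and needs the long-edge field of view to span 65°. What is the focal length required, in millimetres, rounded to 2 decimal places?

From α = 2·arctan(w/2f) we get f = w / (2·tan(α/2)).
With w = 53.7 mm and α/2 = 32.5°, tan(α/2) ≈ 0.63707, so f ≈ 53.7 / 1.27414 ≈ 42.1461 mm.

42.15 mm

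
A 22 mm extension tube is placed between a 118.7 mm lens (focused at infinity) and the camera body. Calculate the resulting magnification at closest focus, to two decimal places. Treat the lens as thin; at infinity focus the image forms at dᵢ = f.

The tube moves the image plane from f to f + e, so dᵢ = 118.7 + 22 = 140.7 mm. Focus is achieved when 1/f = 1/dₒ + 1/dᵢ, giving dₒ = 1/(1/f − 1/(f+e)).
Magnification m = dᵢ/dₒ = (f+e)·(1/f − 1/(f+e)) = e/f = 22/118.7 ≈ 0.1853.

0.19×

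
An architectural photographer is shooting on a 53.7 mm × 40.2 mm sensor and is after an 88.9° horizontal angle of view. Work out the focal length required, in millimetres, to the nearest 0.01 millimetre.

27.37 mm

From α = 2·arctan(w/2f) we get f = w / (2·tan(α/2)).
With w = 53.7 mm and α/2 = 44.45°, tan(α/2) ≈ 0.98098, so f ≈ 53.7 / 1.96197 ≈ 27.3705 mm.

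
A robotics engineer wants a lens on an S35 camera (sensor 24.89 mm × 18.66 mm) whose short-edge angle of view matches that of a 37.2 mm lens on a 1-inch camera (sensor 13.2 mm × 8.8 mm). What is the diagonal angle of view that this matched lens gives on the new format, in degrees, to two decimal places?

22.31°

Equal short-edge AOV ⇒ f₂ = f₁ · 18.66/8.8 = 37.2 × 2.12045 ≈ 78.8809 mm.
Sensor diagonal = √(24.89² + 18.66²) = √967.7077 ≈ 31.1080 mm.
Diagonal AOV on the new format = 2·arctan(31.1080 / (2 × 78.8809)) = 2·arctan(0.19718) ≈ 22.3093°.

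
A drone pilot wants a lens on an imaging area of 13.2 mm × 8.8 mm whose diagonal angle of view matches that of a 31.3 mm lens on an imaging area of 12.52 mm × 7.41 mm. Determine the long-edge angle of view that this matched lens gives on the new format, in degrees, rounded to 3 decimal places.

21.889°

Sensor diagonal = √(12.52² + 7.41²) = √211.6585 ≈ 14.5485 mm.
Sensor diagonal = √(13.2² + 8.8²) = √251.6800 ≈ 15.8644 mm.
Equal diagonal AOV ⇒ f₂ = f₁ · 15.8644/14.5485 = 31.3 × 1.09045 ≈ 34.1311 mm.
Long-edge AOV on the new format = 2·arctan(13.2 / (2 × 34.1311)) = 2·arctan(0.19337) ≈ 21.8886°.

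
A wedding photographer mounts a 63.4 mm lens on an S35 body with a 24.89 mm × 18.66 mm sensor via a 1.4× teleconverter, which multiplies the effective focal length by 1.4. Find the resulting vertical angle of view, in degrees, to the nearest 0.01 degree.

12.00°

Effective focal length f = 63.4 × 1.4 = 88.76 mm.
α = 2·arctan(18.66 / (2 × 88.76)) = 2·arctan(0.10511) ≈ 12.0012°.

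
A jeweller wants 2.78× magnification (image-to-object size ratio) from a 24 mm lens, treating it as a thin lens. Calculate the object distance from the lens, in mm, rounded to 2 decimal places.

32.63 mm

With m = dᵢ/dₒ and 1/f = 1/dₒ + 1/dᵢ, substituting dᵢ = m·dₒ gives 1/f = (1 + 1/m)/dₒ, hence dₒ = f·(1 + 1/m).
dₒ = 24 × (1 + 1/2.78) = 24 × 1.35971 ≈ 32.633 mm.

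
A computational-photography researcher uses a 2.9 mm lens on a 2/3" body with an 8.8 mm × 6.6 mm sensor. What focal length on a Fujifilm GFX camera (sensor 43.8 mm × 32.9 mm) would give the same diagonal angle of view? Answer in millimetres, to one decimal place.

Sensor diagonal = √(8.8² + 6.6²) = √121.0000 ≈ 11.0000 mm.
Sensor diagonal = √(43.8² + 32.9²) = √3000.8500 ≈ 54.7800 mm.
Equal angle of view means equal diagonal/f ratio, so f₂ = f₁ · (diagonal₂/diagonal₁) = 2.9 × 54.7800/11.0000.
f₂ = 2.9 × 4.98000 ≈ 14.442 mm.

14.4 mm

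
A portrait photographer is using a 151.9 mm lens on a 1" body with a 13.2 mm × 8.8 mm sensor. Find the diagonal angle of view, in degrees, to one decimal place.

6.0°

Sensor diagonal = √(13.2² + 8.8²) = √251.6800 ≈ 15.8644 mm.
Angle of view α = 2·arctan(d/2f) with d = 15.8644 mm and f = 151.9 mm.
d/2f = 0.05222; arctan(0.05222) ≈ 2.9893°, so α ≈ 5.9785°.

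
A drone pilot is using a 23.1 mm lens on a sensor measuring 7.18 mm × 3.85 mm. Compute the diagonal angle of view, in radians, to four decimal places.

0.3491 rad

Sensor diagonal = √(7.18² + 3.85²) = √66.3749 ≈ 8.1471 mm.
Angle of view α = 2·arctan(d/2f) with d = 8.1471 mm and f = 23.1 mm.
d/2f = 0.17634; arctan(0.17634) ≈ 0.1745 rad, so α ≈ 0.3491 rad.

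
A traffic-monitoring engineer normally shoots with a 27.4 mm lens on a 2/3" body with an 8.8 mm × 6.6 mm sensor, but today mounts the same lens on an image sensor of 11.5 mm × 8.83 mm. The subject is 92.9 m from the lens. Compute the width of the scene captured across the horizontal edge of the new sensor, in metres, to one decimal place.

39.0 m

The focal length stays 27.4 mm; the relevant sensor dimension is now w = 11.5 mm. Object distance dₒ = 92.9 m = 92900 mm.
Thin-lens field width W = w·(dₒ − f)/f = 11.5 × (92900 − 27.4)/27.4 ≈ 38979.376 mm = 38.9794 m.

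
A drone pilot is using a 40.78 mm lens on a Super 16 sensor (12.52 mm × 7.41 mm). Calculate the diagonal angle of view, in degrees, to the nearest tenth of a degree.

Sensor diagonal = √(12.52² + 7.41²) = √211.6585 ≈ 14.5485 mm.
Angle of view α = 2·arctan(d/2f) with d = 14.5485 mm and f = 40.78 mm.
d/2f = 0.17838; arctan(0.17838) ≈ 10.1139°, so α ≈ 20.2278°.

20.2°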